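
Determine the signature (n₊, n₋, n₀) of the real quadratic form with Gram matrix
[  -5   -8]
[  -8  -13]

Answer: (0, 2, 0)

Derivation:
step 0: pivot -5 → sign −
step 1: pivot -1/5 → sign −
signature = (0, 2, 0)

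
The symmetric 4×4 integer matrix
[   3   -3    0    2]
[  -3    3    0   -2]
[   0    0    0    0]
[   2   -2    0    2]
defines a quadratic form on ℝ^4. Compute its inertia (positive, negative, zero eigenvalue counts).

step 0: pivot 3 → sign +
step 1: pivot 2/3 → sign +
step 2: row/col 2 already zero → sign 0
step 3: row/col 3 already zero → sign 0
signature = (2, 0, 2)

Answer: (2, 0, 2)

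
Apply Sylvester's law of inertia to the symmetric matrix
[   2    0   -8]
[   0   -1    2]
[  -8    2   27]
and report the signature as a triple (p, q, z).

step 0: pivot 2 → sign +
step 1: pivot -1 → sign −
step 2: pivot -1 → sign −
signature = (1, 2, 0)

Answer: (1, 2, 0)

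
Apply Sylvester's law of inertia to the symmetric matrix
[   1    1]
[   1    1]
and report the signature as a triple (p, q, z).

Answer: (1, 0, 1)

Derivation:
step 0: pivot 1 → sign +
step 1: row/col 1 already zero → sign 0
signature = (1, 0, 1)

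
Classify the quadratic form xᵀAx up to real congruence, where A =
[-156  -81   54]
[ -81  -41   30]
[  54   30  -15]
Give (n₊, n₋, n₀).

Answer: (2, 1, 0)

Derivation:
step 0: pivot -156 → sign −
step 1: pivot 55/52 → sign +
step 2: pivot 3/55 → sign +
signature = (2, 1, 0)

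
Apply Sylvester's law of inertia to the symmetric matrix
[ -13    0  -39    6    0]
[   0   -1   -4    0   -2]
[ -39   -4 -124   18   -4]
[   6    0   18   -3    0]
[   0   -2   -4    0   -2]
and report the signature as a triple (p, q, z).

Answer: (2, 3, 0)

Derivation:
step 0: pivot -13 → sign −
step 1: pivot -1 → sign −
step 2: pivot 9 → sign +
step 3: pivot -3/13 → sign −
step 4: pivot 2/9 → sign +
signature = (2, 3, 0)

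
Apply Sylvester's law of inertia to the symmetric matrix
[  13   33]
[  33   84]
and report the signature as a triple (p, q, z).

Answer: (2, 0, 0)

Derivation:
step 0: pivot 13 → sign +
step 1: pivot 3/13 → sign +
signature = (2, 0, 0)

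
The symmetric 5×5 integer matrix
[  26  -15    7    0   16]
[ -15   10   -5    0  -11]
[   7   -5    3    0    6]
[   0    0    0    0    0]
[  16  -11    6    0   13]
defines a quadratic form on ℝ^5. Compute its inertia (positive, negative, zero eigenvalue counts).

step 0: pivot 26 → sign +
step 1: pivot 35/26 → sign +
step 2: pivot 3/7 → sign +
step 3: pivot 2/5 → sign +
step 4: row/col 4 already zero → sign 0
signature = (4, 0, 1)

Answer: (4, 0, 1)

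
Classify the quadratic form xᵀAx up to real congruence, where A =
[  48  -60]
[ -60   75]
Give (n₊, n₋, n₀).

Answer: (1, 0, 1)

Derivation:
step 0: pivot 48 → sign +
step 1: row/col 1 already zero → sign 0
signature = (1, 0, 1)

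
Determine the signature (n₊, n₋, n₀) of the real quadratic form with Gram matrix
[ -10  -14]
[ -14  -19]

step 0: pivot -10 → sign −
step 1: pivot 3/5 → sign +
signature = (1, 1, 0)

Answer: (1, 1, 0)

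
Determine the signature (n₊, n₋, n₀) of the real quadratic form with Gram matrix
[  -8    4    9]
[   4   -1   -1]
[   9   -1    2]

step 0: pivot -8 → sign −
step 1: pivot 1 → sign +
step 2: pivot -1/8 → sign −
signature = (1, 2, 0)

Answer: (1, 2, 0)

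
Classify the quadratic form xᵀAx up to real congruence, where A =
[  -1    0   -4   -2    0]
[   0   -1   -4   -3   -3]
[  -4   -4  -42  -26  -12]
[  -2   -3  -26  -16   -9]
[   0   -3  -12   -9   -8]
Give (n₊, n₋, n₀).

Answer: (2, 3, 0)

Derivation:
step 0: pivot -1 → sign −
step 1: pivot -1 → sign −
step 2: pivot -10 → sign −
step 3: pivot 3/5 → sign +
step 4: pivot 1 → sign +
signature = (2, 3, 0)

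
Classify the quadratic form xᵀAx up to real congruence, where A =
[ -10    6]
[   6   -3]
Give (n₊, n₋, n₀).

step 0: pivot -10 → sign −
step 1: pivot 3/5 → sign +
signature = (1, 1, 0)

Answer: (1, 1, 0)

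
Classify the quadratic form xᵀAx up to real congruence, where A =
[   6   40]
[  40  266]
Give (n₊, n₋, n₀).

step 0: pivot 6 → sign +
step 1: pivot -2/3 → sign −
signature = (1, 1, 0)

Answer: (1, 1, 0)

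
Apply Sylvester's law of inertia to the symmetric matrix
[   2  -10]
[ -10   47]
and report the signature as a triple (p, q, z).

step 0: pivot 2 → sign +
step 1: pivot -3 → sign −
signature = (1, 1, 0)

Answer: (1, 1, 0)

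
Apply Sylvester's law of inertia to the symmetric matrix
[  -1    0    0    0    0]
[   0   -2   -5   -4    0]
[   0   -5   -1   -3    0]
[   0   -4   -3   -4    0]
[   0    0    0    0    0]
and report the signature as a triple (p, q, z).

Answer: (1, 3, 1)

Derivation:
step 0: pivot -1 → sign −
step 1: pivot -2 → sign −
step 2: pivot 23/2 → sign +
step 3: pivot -6/23 → sign −
step 4: row/col 4 already zero → sign 0
signature = (1, 3, 1)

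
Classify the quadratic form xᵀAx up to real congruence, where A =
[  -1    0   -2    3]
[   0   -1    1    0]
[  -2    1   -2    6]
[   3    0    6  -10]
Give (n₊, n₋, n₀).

step 0: pivot -1 → sign −
step 1: pivot -1 → sign −
step 2: pivot 3 → sign +
step 3: pivot -1 → sign −
signature = (1, 3, 0)

Answer: (1, 3, 0)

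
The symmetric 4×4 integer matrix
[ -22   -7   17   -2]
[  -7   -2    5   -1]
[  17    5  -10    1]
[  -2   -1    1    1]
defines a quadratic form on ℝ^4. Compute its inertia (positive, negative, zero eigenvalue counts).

step 0: pivot -22 → sign −
step 1: pivot 5/22 → sign +
step 2: pivot 12/5 → sign +
step 3: row/col 3 already zero → sign 0
signature = (2, 1, 1)

Answer: (2, 1, 1)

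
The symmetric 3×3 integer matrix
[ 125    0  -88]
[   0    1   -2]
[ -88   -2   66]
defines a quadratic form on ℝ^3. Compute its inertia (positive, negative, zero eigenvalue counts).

step 0: pivot 125 → sign +
step 1: pivot 1 → sign +
step 2: pivot 6/125 → sign +
signature = (3, 0, 0)

Answer: (3, 0, 0)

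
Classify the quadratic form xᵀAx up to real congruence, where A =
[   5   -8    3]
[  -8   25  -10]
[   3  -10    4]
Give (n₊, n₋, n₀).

step 0: pivot 5 → sign +
step 1: pivot 61/5 → sign +
step 2: pivot -1/61 → sign −
signature = (2, 1, 0)

Answer: (2, 1, 0)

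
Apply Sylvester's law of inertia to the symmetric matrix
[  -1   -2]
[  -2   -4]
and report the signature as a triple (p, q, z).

step 0: pivot -1 → sign −
step 1: row/col 1 already zero → sign 0
signature = (0, 1, 1)

Answer: (0, 1, 1)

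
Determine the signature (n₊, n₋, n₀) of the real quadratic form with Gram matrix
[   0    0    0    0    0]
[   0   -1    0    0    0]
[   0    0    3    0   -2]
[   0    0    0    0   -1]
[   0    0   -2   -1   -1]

Answer: (2, 2, 1)

Derivation:
step 0: pivot -1 → sign −
step 1: pivot 3 → sign +
step 2: pivot -7/3 → sign −
step 3: pivot 3/7 → sign +
step 4: row/col 4 already zero → sign 0
signature = (2, 2, 1)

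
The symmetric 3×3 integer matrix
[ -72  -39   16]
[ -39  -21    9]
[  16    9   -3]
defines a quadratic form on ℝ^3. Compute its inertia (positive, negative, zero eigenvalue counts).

step 0: pivot -72 → sign −
step 1: pivot 1/8 → sign +
step 2: pivot -1/3 → sign −
signature = (1, 2, 0)

Answer: (1, 2, 0)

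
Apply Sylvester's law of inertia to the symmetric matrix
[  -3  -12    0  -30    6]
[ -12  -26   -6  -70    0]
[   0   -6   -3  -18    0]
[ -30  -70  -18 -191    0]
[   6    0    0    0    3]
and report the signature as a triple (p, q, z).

Answer: (1, 4, 0)

Derivation:
step 0: pivot -3 → sign −
step 1: pivot 22 → sign +
step 2: pivot -51/11 → sign −
step 3: pivot -9/17 → sign −
step 4: pivot -1 → sign −
signature = (1, 4, 0)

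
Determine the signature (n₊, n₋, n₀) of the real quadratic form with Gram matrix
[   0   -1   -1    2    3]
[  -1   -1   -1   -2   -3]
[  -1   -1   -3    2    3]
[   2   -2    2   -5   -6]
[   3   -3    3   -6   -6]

step 0: pivot -1 → sign −
step 1: pivot 1 → sign +
step 2: pivot -2 → sign −
step 3: pivot -9 → sign −
step 4: pivot 1 → sign +
signature = (2, 3, 0)

Answer: (2, 3, 0)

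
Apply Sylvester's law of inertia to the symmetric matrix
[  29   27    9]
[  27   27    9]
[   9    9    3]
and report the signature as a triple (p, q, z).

step 0: pivot 29 → sign +
step 1: pivot 54/29 → sign +
step 2: row/col 2 already zero → sign 0
signature = (2, 0, 1)

Answer: (2, 0, 1)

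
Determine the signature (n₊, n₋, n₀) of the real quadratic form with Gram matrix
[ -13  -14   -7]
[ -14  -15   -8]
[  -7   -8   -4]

Answer: (1, 2, 0)

Derivation:
step 0: pivot -13 → sign −
step 1: pivot 1/13 → sign +
step 2: pivot -3 → sign −
signature = (1, 2, 0)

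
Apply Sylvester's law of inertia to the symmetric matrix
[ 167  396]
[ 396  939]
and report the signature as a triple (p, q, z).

Answer: (1, 1, 0)

Derivation:
step 0: pivot 167 → sign +
step 1: pivot -3/167 → sign −
signature = (1, 1, 0)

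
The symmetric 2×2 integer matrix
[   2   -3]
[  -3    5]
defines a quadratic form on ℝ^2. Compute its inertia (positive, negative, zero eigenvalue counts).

step 0: pivot 2 → sign +
step 1: pivot 1/2 → sign +
signature = (2, 0, 0)

Answer: (2, 0, 0)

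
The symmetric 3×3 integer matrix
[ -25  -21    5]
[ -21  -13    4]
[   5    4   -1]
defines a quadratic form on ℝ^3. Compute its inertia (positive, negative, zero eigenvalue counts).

step 0: pivot -25 → sign −
step 1: pivot 116/25 → sign +
step 2: pivot -1/116 → sign −
signature = (1, 2, 0)

Answer: (1, 2, 0)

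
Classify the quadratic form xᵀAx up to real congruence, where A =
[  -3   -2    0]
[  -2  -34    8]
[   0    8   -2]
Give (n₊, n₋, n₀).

step 0: pivot -3 → sign −
step 1: pivot -98/3 → sign −
step 2: pivot -2/49 → sign −
signature = (0, 3, 0)

Answer: (0, 3, 0)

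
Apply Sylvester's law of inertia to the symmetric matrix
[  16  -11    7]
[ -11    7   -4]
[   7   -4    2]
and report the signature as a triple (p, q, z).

step 0: pivot 16 → sign +
step 1: pivot -9/16 → sign −
step 2: pivot 1/9 → sign +
signature = (2, 1, 0)

Answer: (2, 1, 0)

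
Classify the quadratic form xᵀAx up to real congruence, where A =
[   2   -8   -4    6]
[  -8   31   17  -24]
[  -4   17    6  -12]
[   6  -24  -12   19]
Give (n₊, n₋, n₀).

step 0: pivot 2 → sign +
step 1: pivot -1 → sign −
step 2: pivot -1 → sign −
step 3: pivot 1 → sign +
signature = (2, 2, 0)

Answer: (2, 2, 0)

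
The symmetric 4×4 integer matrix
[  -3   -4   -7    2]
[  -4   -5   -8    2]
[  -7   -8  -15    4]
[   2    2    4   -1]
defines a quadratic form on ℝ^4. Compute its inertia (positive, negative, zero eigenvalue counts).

step 0: pivot -3 → sign −
step 1: pivot 1/3 → sign +
step 2: pivot -4 → sign −
step 3: row/col 3 already zero → sign 0
signature = (1, 2, 1)

Answer: (1, 2, 1)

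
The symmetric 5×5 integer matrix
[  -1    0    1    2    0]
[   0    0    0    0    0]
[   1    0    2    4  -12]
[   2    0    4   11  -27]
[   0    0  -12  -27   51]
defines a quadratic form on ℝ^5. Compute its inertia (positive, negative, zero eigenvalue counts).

step 0: pivot -1 → sign −
step 1: pivot 3 → sign +
step 2: pivot 3 → sign +
step 3: row/col 3 already zero → sign 0
step 4: row/col 4 already zero → sign 0
signature = (2, 1, 2)

Answer: (2, 1, 2)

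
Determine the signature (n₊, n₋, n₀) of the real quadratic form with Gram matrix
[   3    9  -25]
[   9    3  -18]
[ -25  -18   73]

Answer: (2, 1, 0)

Derivation:
step 0: pivot 3 → sign +
step 1: pivot -24 → sign −
step 2: pivot 1/24 → sign +
signature = (2, 1, 0)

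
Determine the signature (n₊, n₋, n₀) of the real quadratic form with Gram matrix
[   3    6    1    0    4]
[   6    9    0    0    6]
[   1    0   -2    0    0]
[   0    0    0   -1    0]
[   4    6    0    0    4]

Answer: (1, 3, 1)

Derivation:
step 0: pivot 3 → sign +
step 1: pivot -3 → sign −
step 2: pivot -1 → sign −
step 3: pivot -1 → sign −
step 4: row/col 4 already zero → sign 0
signature = (1, 3, 1)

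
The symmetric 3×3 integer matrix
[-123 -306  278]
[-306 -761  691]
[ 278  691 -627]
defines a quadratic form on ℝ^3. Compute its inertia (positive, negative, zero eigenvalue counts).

step 0: pivot -123 → sign −
step 1: pivot 11/41 → sign +
step 2: pivot -2/33 → sign −
signature = (1, 2, 0)

Answer: (1, 2, 0)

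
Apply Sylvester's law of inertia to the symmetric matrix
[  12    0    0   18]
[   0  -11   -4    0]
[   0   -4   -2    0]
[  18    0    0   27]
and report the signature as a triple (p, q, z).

Answer: (1, 2, 1)

Derivation:
step 0: pivot 12 → sign +
step 1: pivot -11 → sign −
step 2: pivot -6/11 → sign −
step 3: row/col 3 already zero → sign 0
signature = (1, 2, 1)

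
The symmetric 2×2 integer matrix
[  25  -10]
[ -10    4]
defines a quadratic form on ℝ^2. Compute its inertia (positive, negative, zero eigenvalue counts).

Answer: (1, 0, 1)

Derivation:
step 0: pivot 25 → sign +
step 1: row/col 1 already zero → sign 0
signature = (1, 0, 1)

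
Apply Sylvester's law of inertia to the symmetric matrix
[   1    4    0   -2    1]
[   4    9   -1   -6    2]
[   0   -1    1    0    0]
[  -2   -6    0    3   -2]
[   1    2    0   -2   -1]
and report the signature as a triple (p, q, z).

Answer: (2, 3, 0)

Derivation:
step 0: pivot 1 → sign +
step 1: pivot -7 → sign −
step 2: pivot 8/7 → sign +
step 3: pivot -1/2 → sign −
step 4: pivot -1 → sign −
signature = (2, 3, 0)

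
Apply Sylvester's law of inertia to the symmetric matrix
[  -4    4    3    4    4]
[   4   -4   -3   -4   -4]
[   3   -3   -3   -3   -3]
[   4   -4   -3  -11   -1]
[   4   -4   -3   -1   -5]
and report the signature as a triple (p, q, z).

step 0: pivot -4 → sign −
step 1: pivot -3/4 → sign −
step 2: pivot -7 → sign −
step 3: pivot 2/7 → sign +
step 4: row/col 4 already zero → sign 0
signature = (1, 3, 1)

Answer: (1, 3, 1)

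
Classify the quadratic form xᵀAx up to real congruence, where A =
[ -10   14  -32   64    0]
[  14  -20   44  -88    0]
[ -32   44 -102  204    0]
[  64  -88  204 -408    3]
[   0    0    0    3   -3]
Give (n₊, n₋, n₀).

step 0: pivot -10 → sign −
step 1: pivot -2/5 → sign −
step 2: pivot 2 → sign +
step 3: pivot -3 → sign −
step 4: pivot 3 → sign +
signature = (2, 3, 0)

Answer: (2, 3, 0)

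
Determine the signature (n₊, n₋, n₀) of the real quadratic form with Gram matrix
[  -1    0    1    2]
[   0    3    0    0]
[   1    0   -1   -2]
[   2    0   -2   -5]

step 0: pivot -1 → sign −
step 1: pivot 3 → sign +
step 2: pivot -1 → sign −
step 3: row/col 3 already zero → sign 0
signature = (1, 2, 1)

Answer: (1, 2, 1)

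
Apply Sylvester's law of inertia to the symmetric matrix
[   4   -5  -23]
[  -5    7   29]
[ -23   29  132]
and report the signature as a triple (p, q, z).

step 0: pivot 4 → sign +
step 1: pivot 3/4 → sign +
step 2: pivot -1/3 → sign −
signature = (2, 1, 0)

Answer: (2, 1, 0)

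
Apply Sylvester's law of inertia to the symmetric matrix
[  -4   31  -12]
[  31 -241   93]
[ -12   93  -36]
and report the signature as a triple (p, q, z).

Answer: (0, 2, 1)

Derivation:
step 0: pivot -4 → sign −
step 1: pivot -3/4 → sign −
step 2: row/col 2 already zero → sign 0
signature = (0, 2, 1)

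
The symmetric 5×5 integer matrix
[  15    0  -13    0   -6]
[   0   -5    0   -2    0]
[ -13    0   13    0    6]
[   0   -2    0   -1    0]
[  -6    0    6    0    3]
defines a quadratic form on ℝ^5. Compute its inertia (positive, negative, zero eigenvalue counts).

step 0: pivot 15 → sign +
step 1: pivot -5 → sign −
step 2: pivot 26/15 → sign +
step 3: pivot -1/5 → sign −
step 4: pivot 3/13 → sign +
signature = (3, 2, 0)

Answer: (3, 2, 0)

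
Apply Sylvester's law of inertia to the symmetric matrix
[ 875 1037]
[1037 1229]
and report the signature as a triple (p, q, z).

step 0: pivot 875 → sign +
step 1: pivot 6/875 → sign +
signature = (2, 0, 0)

Answer: (2, 0, 0)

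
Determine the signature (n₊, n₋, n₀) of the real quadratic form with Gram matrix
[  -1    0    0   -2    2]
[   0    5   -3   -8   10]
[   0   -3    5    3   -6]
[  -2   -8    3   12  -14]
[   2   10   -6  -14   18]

Answer: (4, 1, 0)

Derivation:
step 0: pivot -1 → sign −
step 1: pivot 5 → sign +
step 2: pivot 16/5 → sign +
step 3: pivot 35/16 → sign +
step 4: pivot 6/35 → sign +
signature = (4, 1, 0)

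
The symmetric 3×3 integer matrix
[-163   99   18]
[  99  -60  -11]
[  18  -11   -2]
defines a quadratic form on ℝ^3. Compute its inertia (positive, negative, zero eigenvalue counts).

step 0: pivot -163 → sign −
step 1: pivot 21/163 → sign +
step 2: pivot -1/21 → sign −
signature = (1, 2, 0)

Answer: (1, 2, 0)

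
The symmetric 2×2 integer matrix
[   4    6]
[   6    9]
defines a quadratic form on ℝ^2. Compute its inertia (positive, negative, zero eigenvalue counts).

Answer: (1, 0, 1)

Derivation:
step 0: pivot 4 → sign +
step 1: row/col 1 already zero → sign 0
signature = (1, 0, 1)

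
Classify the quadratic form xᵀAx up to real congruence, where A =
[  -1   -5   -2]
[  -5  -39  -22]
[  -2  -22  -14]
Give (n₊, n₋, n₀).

Answer: (1, 2, 0)

Derivation:
step 0: pivot -1 → sign −
step 1: pivot -14 → sign −
step 2: pivot 2/7 → sign +
signature = (1, 2, 0)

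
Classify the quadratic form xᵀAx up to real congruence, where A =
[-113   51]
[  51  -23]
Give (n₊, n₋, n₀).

Answer: (1, 1, 0)

Derivation:
step 0: pivot -113 → sign −
step 1: pivot 2/113 → sign +
signature = (1, 1, 0)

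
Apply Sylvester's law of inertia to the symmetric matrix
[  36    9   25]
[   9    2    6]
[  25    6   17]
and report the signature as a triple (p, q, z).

Answer: (1, 2, 0)

Derivation:
step 0: pivot 36 → sign +
step 1: pivot -1/4 → sign −
step 2: pivot -1/9 → sign −
signature = (1, 2, 0)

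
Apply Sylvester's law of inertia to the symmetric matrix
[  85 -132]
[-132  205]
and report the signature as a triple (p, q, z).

step 0: pivot 85 → sign +
step 1: pivot 1/85 → sign +
signature = (2, 0, 0)

Answer: (2, 0, 0)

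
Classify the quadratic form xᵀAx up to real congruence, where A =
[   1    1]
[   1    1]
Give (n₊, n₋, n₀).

Answer: (1, 0, 1)

Derivation:
step 0: pivot 1 → sign +
step 1: row/col 1 already zero → sign 0
signature = (1, 0, 1)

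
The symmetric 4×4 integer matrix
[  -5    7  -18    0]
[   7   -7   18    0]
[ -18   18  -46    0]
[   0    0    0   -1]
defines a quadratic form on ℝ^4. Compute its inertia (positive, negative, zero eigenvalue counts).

step 0: pivot -5 → sign −
step 1: pivot 14/5 → sign +
step 2: pivot 2/7 → sign +
step 3: pivot -1 → sign −
signature = (2, 2, 0)

Answer: (2, 2, 0)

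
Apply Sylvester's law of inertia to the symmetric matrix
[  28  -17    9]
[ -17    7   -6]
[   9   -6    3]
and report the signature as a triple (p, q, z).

step 0: pivot 28 → sign +
step 1: pivot -93/28 → sign −
step 2: pivot 6/31 → sign +
signature = (2, 1, 0)

Answer: (2, 1, 0)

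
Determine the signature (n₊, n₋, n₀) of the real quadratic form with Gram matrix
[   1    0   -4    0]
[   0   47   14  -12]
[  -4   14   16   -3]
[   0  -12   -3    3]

Answer: (3, 1, 0)

Derivation:
step 0: pivot 1 → sign +
step 1: pivot 47 → sign +
step 2: pivot -196/47 → sign −
step 3: pivot 3/196 → sign +
signature = (3, 1, 0)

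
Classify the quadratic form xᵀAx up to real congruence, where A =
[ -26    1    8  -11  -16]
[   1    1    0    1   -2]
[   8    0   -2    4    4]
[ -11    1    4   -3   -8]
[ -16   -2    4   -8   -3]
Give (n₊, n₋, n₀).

step 0: pivot -26 → sign −
step 1: pivot 27/26 → sign +
step 2: pivot 10/27 → sign +
step 3: pivot 4/5 → sign +
step 4: row/col 4 already zero → sign 0
signature = (3, 1, 1)

Answer: (3, 1, 1)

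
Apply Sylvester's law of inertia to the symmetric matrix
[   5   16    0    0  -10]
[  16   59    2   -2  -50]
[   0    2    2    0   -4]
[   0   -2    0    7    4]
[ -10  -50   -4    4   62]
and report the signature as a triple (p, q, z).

step 0: pivot 5 → sign +
step 1: pivot 39/5 → sign +
step 2: pivot 58/39 → sign +
step 3: pivot 183/29 → sign +
step 4: pivot 6/61 → sign +
signature = (5, 0, 0)

Answer: (5, 0, 0)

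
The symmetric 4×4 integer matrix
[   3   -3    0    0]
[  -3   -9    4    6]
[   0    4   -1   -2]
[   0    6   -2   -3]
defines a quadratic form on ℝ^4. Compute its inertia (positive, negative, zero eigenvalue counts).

Answer: (2, 1, 1)

Derivation:
step 0: pivot 3 → sign +
step 1: pivot -12 → sign −
step 2: pivot 1/3 → sign +
step 3: row/col 3 already zero → sign 0
signature = (2, 1, 1)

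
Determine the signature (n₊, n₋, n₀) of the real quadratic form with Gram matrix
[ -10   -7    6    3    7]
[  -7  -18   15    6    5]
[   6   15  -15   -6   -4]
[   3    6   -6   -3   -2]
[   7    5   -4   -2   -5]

step 0: pivot -10 → sign −
step 1: pivot -131/10 → sign −
step 2: pivot -327/131 → sign −
step 3: pivot -60/109 → sign −
step 4: pivot -1/15 → sign −
signature = (0, 5, 0)

Answer: (0, 5, 0)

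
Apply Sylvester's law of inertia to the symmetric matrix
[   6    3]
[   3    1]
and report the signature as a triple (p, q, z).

Answer: (1, 1, 0)

Derivation:
step 0: pivot 6 → sign +
step 1: pivot -1/2 → sign −
signature = (1, 1, 0)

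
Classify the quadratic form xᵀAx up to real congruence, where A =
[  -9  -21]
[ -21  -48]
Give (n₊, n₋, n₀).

Answer: (1, 1, 0)

Derivation:
step 0: pivot -9 → sign −
step 1: pivot 1 → sign +
signature = (1, 1, 0)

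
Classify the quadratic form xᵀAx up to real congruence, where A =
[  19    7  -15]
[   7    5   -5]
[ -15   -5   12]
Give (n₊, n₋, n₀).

step 0: pivot 19 → sign +
step 1: pivot 46/19 → sign +
step 2: pivot 1/23 → sign +
signature = (3, 0, 0)

Answer: (3, 0, 0)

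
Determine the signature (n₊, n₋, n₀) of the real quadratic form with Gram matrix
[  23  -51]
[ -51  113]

Answer: (1, 1, 0)

Derivation:
step 0: pivot 23 → sign +
step 1: pivot -2/23 → sign −
signature = (1, 1, 0)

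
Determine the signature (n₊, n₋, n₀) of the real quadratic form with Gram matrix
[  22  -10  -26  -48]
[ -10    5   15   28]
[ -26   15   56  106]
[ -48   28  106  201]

step 0: pivot 22 → sign +
step 1: pivot 5/11 → sign +
step 2: pivot 3 → sign +
step 3: pivot 1/5 → sign +
signature = (4, 0, 0)

Answer: (4, 0, 0)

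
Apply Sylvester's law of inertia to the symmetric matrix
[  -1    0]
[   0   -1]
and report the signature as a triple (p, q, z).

step 0: pivot -1 → sign −
step 1: pivot -1 → sign −
signature = (0, 2, 0)

Answer: (0, 2, 0)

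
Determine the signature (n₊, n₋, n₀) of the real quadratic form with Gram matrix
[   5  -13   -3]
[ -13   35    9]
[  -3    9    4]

step 0: pivot 5 → sign +
step 1: pivot 6/5 → sign +
step 2: pivot 1 → sign +
signature = (3, 0, 0)

Answer: (3, 0, 0)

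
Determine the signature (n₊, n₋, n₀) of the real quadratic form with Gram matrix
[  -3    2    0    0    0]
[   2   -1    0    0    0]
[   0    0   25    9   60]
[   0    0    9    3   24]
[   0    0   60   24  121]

step 0: pivot -3 → sign −
step 1: pivot 1/3 → sign +
step 2: pivot 25 → sign +
step 3: pivot -6/25 → sign −
step 4: pivot 1 → sign +
signature = (3, 2, 0)

Answer: (3, 2, 0)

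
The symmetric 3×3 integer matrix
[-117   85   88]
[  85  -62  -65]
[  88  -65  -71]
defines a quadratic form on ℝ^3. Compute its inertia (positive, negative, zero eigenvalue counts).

Answer: (0, 3, 0)

Derivation:
step 0: pivot -117 → sign −
step 1: pivot -29/117 → sign −
step 2: pivot -6/29 → sign −
signature = (0, 3, 0)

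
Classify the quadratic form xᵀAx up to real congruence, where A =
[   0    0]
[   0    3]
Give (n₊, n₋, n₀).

Answer: (1, 0, 1)

Derivation:
step 0: pivot 3 → sign +
step 1: row/col 1 already zero → sign 0
signature = (1, 0, 1)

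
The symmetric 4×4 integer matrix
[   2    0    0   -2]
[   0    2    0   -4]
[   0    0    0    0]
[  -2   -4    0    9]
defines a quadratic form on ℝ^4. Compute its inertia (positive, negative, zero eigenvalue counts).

step 0: pivot 2 → sign +
step 1: pivot 2 → sign +
step 2: pivot -1 → sign −
step 3: row/col 3 already zero → sign 0
signature = (2, 1, 1)

Answer: (2, 1, 1)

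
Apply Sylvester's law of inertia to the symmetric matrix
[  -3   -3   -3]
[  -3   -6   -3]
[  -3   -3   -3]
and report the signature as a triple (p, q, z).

step 0: pivot -3 → sign −
step 1: pivot -3 → sign −
step 2: row/col 2 already zero → sign 0
signature = (0, 2, 1)

Answer: (0, 2, 1)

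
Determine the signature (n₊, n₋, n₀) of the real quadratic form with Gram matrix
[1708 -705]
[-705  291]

Answer: (2, 0, 0)

Derivation:
step 0: pivot 1708 → sign +
step 1: pivot 3/1708 → sign +
signature = (2, 0, 0)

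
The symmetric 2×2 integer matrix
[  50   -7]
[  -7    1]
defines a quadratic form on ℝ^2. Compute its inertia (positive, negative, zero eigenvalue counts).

Answer: (2, 0, 0)

Derivation:
step 0: pivot 50 → sign +
step 1: pivot 1/50 → sign +
signature = (2, 0, 0)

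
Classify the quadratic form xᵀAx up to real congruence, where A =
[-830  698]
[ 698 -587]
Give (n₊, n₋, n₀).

Answer: (0, 2, 0)

Derivation:
step 0: pivot -830 → sign −
step 1: pivot -3/415 → sign −
signature = (0, 2, 0)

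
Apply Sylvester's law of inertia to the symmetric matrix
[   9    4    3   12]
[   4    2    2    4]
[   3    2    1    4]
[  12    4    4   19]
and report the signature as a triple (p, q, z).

step 0: pivot 9 → sign +
step 1: pivot 2/9 → sign +
step 2: pivot -2 → sign −
step 3: pivot 3 → sign +
signature = (3, 1, 0)

Answer: (3, 1, 0)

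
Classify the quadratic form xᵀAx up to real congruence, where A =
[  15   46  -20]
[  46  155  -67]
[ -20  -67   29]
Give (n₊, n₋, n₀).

Answer: (3, 0, 0)

Derivation:
step 0: pivot 15 → sign +
step 1: pivot 209/15 → sign +
step 2: pivot 6/209 → sign +
signature = (3, 0, 0)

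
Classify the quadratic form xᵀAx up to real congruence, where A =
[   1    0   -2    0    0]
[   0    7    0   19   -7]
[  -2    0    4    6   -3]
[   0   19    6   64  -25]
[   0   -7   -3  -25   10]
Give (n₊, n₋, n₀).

step 0: pivot 1 → sign +
step 1: pivot 7 → sign +
step 2: pivot 87/7 → sign +
step 3: pivot -84/29 → sign −
step 4: pivot 3/28 → sign +
signature = (4, 1, 0)

Answer: (4, 1, 0)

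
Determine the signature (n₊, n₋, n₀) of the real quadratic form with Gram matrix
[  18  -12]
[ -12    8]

step 0: pivot 18 → sign +
step 1: row/col 1 already zero → sign 0
signature = (1, 0, 1)

Answer: (1, 0, 1)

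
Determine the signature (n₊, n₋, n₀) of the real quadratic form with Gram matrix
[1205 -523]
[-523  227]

step 0: pivot 1205 → sign +
step 1: pivot 6/1205 → sign +
signature = (2, 0, 0)

Answer: (2, 0, 0)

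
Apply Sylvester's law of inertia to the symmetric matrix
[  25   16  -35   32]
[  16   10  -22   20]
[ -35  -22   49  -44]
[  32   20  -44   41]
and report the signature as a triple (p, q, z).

Answer: (3, 1, 0)

Derivation:
step 0: pivot 25 → sign +
step 1: pivot -6/25 → sign −
step 2: pivot 2/3 → sign +
step 3: pivot 1 → sign +
signature = (3, 1, 0)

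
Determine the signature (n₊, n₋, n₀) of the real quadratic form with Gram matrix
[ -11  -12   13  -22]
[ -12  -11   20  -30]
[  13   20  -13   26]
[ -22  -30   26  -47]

Answer: (1, 3, 0)

Derivation:
step 0: pivot -11 → sign −
step 1: pivot 23/11 → sign +
step 2: pivot -318/23 → sign −
step 3: pivot -3/53 → sign −
signature = (1, 3, 0)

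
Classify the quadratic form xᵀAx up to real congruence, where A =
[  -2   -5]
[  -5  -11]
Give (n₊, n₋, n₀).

step 0: pivot -2 → sign −
step 1: pivot 3/2 → sign +
signature = (1, 1, 0)

Answer: (1, 1, 0)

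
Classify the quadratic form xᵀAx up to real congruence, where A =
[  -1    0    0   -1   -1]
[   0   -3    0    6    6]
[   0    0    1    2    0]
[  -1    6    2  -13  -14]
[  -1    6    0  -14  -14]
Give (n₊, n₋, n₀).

Answer: (1, 4, 0)

Derivation:
step 0: pivot -1 → sign −
step 1: pivot -3 → sign −
step 2: pivot 1 → sign +
step 3: pivot -4 → sign −
step 4: pivot -3/4 → sign −
signature = (1, 4, 0)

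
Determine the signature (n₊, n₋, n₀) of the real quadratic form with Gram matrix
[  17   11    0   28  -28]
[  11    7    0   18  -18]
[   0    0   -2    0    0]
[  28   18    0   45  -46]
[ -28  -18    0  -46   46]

step 0: pivot 17 → sign +
step 1: pivot -2/17 → sign −
step 2: pivot -2 → sign −
step 3: pivot -1 → sign −
step 4: row/col 4 already zero → sign 0
signature = (1, 3, 1)

Answer: (1, 3, 1)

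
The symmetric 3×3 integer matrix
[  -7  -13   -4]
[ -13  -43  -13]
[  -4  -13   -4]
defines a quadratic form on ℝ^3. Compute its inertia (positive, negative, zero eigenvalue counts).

Answer: (0, 3, 0)

Derivation:
step 0: pivot -7 → sign −
step 1: pivot -132/7 → sign −
step 2: pivot -3/44 → sign −
signature = (0, 3, 0)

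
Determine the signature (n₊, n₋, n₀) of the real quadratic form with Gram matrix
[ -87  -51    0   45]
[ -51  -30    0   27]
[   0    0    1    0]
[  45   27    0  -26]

step 0: pivot -87 → sign −
step 1: pivot -3/29 → sign −
step 2: pivot 1 → sign +
step 3: pivot 1 → sign +
signature = (2, 2, 0)

Answer: (2, 2, 0)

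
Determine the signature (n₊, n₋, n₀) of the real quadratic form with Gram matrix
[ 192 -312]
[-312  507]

Answer: (1, 0, 1)

Derivation:
step 0: pivot 192 → sign +
step 1: row/col 1 already zero → sign 0
signature = (1, 0, 1)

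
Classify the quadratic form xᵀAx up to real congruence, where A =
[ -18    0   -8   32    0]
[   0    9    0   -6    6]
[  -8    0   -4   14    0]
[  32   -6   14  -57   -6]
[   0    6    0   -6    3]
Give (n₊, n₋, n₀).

step 0: pivot -18 → sign −
step 1: pivot 9 → sign +
step 2: pivot -4/9 → sign −
step 3: pivot -4 → sign −
step 4: row/col 4 already zero → sign 0
signature = (1, 3, 1)

Answer: (1, 3, 1)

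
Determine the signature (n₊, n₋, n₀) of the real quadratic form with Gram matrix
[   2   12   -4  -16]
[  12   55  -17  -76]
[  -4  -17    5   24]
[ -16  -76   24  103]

step 0: pivot 2 → sign +
step 1: pivot -17 → sign −
step 2: pivot -2/17 → sign −
step 3: pivot -1 → sign −
signature = (1, 3, 0)

Answer: (1, 3, 0)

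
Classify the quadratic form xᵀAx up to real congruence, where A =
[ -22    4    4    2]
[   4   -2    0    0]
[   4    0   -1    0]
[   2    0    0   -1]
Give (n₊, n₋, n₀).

step 0: pivot -22 → sign −
step 1: pivot -14/11 → sign −
step 2: pivot 1/7 → sign +
step 3: pivot -3 → sign −
signature = (1, 3, 0)

Answer: (1, 3, 0)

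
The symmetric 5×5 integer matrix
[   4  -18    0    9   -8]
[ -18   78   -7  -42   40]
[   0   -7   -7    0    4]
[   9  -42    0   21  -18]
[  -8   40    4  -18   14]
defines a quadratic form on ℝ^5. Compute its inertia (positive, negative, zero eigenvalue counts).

step 0: pivot 4 → sign +
step 1: pivot -3 → sign −
step 2: pivot 28/3 → sign +
step 3: pivot 3/16 → sign +
step 4: pivot 2/7 → sign +
signature = (4, 1, 0)

Answer: (4, 1, 0)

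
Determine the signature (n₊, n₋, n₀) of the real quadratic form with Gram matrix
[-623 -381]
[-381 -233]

step 0: pivot -623 → sign −
step 1: pivot 2/623 → sign +
signature = (1, 1, 0)

Answer: (1, 1, 0)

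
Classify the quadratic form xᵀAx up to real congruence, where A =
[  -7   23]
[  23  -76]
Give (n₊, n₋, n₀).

Answer: (0, 2, 0)

Derivation:
step 0: pivot -7 → sign −
step 1: pivot -3/7 → sign −
signature = (0, 2, 0)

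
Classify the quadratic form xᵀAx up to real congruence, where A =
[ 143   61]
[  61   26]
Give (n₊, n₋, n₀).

step 0: pivot 143 → sign +
step 1: pivot -3/143 → sign −
signature = (1, 1, 0)

Answer: (1, 1, 0)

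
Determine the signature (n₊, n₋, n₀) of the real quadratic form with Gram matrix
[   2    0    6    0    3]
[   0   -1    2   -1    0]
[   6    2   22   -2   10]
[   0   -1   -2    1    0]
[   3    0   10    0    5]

step 0: pivot 2 → sign +
step 1: pivot -1 → sign −
step 2: pivot 8 → sign +
step 3: pivot 3/8 → sign +
step 4: pivot -2/3 → sign −
signature = (3, 2, 0)

Answer: (3, 2, 0)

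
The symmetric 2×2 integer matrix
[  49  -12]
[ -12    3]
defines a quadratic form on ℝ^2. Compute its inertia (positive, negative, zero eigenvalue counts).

Answer: (2, 0, 0)

Derivation:
step 0: pivot 49 → sign +
step 1: pivot 3/49 → sign +
signature = (2, 0, 0)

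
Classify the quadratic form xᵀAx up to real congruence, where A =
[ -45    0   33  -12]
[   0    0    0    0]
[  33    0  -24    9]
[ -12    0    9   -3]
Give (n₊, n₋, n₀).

Answer: (1, 1, 2)

Derivation:
step 0: pivot -45 → sign −
step 1: pivot 1/5 → sign +
step 2: row/col 2 already zero → sign 0
step 3: row/col 3 already zero → sign 0
signature = (1, 1, 2)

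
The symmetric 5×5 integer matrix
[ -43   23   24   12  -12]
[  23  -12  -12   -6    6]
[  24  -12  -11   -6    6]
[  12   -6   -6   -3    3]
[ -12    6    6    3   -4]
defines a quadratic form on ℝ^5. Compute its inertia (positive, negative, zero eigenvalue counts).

step 0: pivot -43 → sign −
step 1: pivot 13/43 → sign +
step 2: pivot 1/13 → sign +
step 3: pivot -3 → sign −
step 4: pivot -1 → sign −
signature = (2, 3, 0)

Answer: (2, 3, 0)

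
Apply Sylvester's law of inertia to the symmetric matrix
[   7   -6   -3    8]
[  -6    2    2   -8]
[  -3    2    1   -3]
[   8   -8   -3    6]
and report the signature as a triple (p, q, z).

Answer: (1, 3, 0)

Derivation:
step 0: pivot 7 → sign +
step 1: pivot -22/7 → sign −
step 2: pivot -2/11 → sign −
step 3: pivot -1/2 → sign −
signature = (1, 3, 0)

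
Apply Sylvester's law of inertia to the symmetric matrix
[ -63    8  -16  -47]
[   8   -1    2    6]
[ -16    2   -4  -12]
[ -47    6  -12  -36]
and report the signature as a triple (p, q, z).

step 0: pivot -63 → sign −
step 1: pivot 1/63 → sign +
step 2: pivot -1 → sign −
step 3: row/col 3 already zero → sign 0
signature = (1, 2, 1)

Answer: (1, 2, 1)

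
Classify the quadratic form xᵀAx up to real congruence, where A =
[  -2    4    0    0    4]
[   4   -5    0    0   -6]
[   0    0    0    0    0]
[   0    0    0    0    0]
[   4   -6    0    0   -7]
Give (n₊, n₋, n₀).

step 0: pivot -2 → sign −
step 1: pivot 3 → sign +
step 2: pivot -1/3 → sign −
step 3: row/col 3 already zero → sign 0
step 4: row/col 4 already zero → sign 0
signature = (1, 2, 2)

Answer: (1, 2, 2)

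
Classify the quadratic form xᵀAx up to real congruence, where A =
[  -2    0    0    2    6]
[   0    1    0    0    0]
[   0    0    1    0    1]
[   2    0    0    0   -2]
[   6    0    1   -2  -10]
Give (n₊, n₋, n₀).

Answer: (3, 2, 0)

Derivation:
step 0: pivot -2 → sign −
step 1: pivot 1 → sign +
step 2: pivot 1 → sign +
step 3: pivot 2 → sign +
step 4: pivot -1 → sign −
signature = (3, 2, 0)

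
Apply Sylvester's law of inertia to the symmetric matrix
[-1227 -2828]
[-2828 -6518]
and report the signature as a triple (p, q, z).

Answer: (0, 2, 0)

Derivation:
step 0: pivot -1227 → sign −
step 1: pivot -2/1227 → sign −
signature = (0, 2, 0)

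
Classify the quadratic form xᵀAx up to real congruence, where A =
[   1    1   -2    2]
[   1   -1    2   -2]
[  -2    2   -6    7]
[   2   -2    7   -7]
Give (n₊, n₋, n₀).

Answer: (2, 2, 0)

Derivation:
step 0: pivot 1 → sign +
step 1: pivot -2 → sign −
step 2: pivot -2 → sign −
step 3: pivot 3/2 → sign +
signature = (2, 2, 0)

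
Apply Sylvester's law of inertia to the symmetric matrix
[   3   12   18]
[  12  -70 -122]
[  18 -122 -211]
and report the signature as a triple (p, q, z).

Answer: (1, 2, 0)

Derivation:
step 0: pivot 3 → sign +
step 1: pivot -118 → sign −
step 2: pivot -3/59 → sign −
signature = (1, 2, 0)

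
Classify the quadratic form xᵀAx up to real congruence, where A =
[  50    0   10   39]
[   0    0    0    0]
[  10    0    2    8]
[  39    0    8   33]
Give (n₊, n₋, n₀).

step 0: pivot 50 → sign +
step 1: pivot 129/50 → sign +
step 2: pivot -2/129 → sign −
step 3: row/col 3 already zero → sign 0
signature = (2, 1, 1)

Answer: (2, 1, 1)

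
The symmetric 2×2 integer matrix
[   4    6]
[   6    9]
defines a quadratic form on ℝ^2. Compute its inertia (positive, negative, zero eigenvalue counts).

step 0: pivot 4 → sign +
step 1: row/col 1 already zero → sign 0
signature = (1, 0, 1)

Answer: (1, 0, 1)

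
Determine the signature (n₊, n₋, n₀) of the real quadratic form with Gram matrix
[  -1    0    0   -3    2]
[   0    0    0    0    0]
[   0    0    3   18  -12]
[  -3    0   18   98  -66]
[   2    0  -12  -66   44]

step 0: pivot -1 → sign −
step 1: pivot 3 → sign +
step 2: pivot -1 → sign −
step 3: row/col 3 already zero → sign 0
step 4: row/col 4 already zero → sign 0
signature = (1, 2, 2)

Answer: (1, 2, 2)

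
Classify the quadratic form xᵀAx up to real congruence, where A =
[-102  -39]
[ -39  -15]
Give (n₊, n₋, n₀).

step 0: pivot -102 → sign −
step 1: pivot -3/34 → sign −
signature = (0, 2, 0)

Answer: (0, 2, 0)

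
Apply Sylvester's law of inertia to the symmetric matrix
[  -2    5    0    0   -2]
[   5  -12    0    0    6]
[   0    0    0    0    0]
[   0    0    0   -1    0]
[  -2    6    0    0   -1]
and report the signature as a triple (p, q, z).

Answer: (1, 3, 1)

Derivation:
step 0: pivot -2 → sign −
step 1: pivot 1/2 → sign +
step 2: pivot -1 → sign −
step 3: pivot -1 → sign −
step 4: row/col 4 already zero → sign 0
signature = (1, 3, 1)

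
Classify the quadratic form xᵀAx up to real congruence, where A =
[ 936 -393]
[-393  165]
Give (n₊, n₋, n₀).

step 0: pivot 936 → sign +
step 1: pivot -1/104 → sign −
signature = (1, 1, 0)

Answer: (1, 1, 0)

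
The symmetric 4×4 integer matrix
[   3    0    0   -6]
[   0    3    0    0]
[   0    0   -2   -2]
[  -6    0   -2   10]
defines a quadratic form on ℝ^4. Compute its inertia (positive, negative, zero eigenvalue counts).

Answer: (2, 1, 1)

Derivation:
step 0: pivot 3 → sign +
step 1: pivot 3 → sign +
step 2: pivot -2 → sign −
step 3: row/col 3 already zero → sign 0
signature = (2, 1, 1)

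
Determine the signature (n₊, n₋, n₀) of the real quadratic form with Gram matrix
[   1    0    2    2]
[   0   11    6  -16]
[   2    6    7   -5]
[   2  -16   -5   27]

Answer: (2, 1, 1)

Derivation:
step 0: pivot 1 → sign +
step 1: pivot 11 → sign +
step 2: pivot -3/11 → sign −
step 3: row/col 3 already zero → sign 0
signature = (2, 1, 1)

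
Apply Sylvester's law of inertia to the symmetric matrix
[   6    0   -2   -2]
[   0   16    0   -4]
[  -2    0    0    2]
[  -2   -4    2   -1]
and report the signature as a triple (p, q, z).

Answer: (2, 1, 1)

Derivation:
step 0: pivot 6 → sign +
step 1: pivot 16 → sign +
step 2: pivot -2/3 → sign −
step 3: row/col 3 already zero → sign 0
signature = (2, 1, 1)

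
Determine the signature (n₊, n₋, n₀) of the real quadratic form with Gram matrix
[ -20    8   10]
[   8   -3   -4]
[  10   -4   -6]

step 0: pivot -20 → sign −
step 1: pivot 1/5 → sign +
step 2: pivot -1 → sign −
signature = (1, 2, 0)

Answer: (1, 2, 0)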